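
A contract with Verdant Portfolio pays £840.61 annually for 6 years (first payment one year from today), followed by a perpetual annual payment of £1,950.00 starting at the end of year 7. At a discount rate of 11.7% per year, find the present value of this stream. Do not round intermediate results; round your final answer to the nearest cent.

£12066.49

PV of 6-year annuity: £840.61 × [1 − (1+0.117)^−6] / 0.117 = 3485.65554
Perpetuity value at year 6: £1,950.00 / 0.117 = 16666.66667
PV of perpetuity: 16666.66667 / (1+0.117)^6 = 8580.83816
Total PV = 3485.65554 + 8580.83816 = 12066.49370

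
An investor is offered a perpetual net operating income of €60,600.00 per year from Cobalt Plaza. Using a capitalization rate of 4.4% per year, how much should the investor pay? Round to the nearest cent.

Level perpetuity: PV = C / r = €60,600.00 / 0.044 = €1,377,272.73

€1377272.73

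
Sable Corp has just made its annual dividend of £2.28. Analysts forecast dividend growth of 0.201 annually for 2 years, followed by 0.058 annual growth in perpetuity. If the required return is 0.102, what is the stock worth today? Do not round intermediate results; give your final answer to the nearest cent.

D_1 = 2.73828
D_2 = 3.28867
Terminal value at year 2: TV = D_2×(1+g_2)/(r−g_2) = 3.47942/0.044 = 79.07767
P_0 = D_1/(1+r)^1 + D_2/(1+r)^2 + TV/(1+r)^2
    = 2.48483 + 2.70806 + 65.11644 = 70.30933

£70.31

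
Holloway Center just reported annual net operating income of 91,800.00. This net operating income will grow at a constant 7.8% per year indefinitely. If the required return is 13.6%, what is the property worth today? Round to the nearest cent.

D₁ = D₀ × (1 + g) = 91,800.00 × 1.078 = 98,960.4000
Growing perpetuity: P = D₁ / (r − g) = 98,960.4000 / (0.136 − 0.078) = 1,706,213.79

1706213.79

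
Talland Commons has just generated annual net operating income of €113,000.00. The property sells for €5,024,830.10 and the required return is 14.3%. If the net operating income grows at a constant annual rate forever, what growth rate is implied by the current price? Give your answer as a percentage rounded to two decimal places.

11.79%

P = D₀(1+g)/(r−g) ⇒ P(r−g) = D₀(1+g) ⇒ g(P+D₀) = P·r − D₀
g = (P·r − D₀)/(P + D₀) = (€5,024,830.10×0.143 − €113,000.00) / (€5,024,830.10 + €113,000.00) = 0.117861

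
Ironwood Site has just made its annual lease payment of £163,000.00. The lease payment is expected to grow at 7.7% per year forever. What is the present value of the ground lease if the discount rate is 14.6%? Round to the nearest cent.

£2544217.39

D₁ = D₀ × (1 + g) = £163,000.00 × 1.077 = £175,551.0000
Growing perpetuity: P = D₁ / (r − g) = £175,551.0000 / (0.146 − 0.077) = £2,544,217.39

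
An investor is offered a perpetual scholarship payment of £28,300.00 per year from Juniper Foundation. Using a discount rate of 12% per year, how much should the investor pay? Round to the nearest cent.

£235833.33

Level perpetuity: PV = C / r = £28,300.00 / 0.12 = £235,833.33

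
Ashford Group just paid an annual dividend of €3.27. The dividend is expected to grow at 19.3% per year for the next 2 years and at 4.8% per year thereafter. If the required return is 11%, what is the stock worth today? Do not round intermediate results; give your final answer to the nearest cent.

D_1 = 3.90111
D_2 = 4.65402
Terminal value at year 2: TV = D_2×(1+g_2)/(r−g_2) = 4.87742/0.062 = 78.66802
P_0 = D_1/(1+r)^1 + D_2/(1+r)^2 + TV/(1+r)^2
    = 3.51451 + 3.77731 + 63.84873 = 71.14056

€71.14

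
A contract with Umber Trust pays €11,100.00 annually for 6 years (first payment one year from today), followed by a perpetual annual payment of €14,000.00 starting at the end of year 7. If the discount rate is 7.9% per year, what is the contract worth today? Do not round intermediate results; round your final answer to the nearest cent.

€163768.07

PV of 6-year annuity: €11,100.00 × [1 − (1+0.079)^−6] / 0.079 = 51470.00548
Perpetuity value at year 6: €14,000.00 / 0.079 = 177215.18987
PV of perpetuity: 177215.18987 / (1+0.079)^6 = 112298.06584
Total PV = 51470.00548 + 112298.06584 = 163768.07132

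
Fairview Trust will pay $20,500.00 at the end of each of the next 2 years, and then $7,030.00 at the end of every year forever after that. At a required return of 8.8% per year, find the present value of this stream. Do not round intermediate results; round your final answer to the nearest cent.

PV of 2-year annuity: $20,500.00 × [1 − (1+0.088)^−2] / 0.088 = 36159.84537
Perpetuity value at year 2: $7,030.00 / 0.088 = 79886.36364
PV of perpetuity: 79886.36364 / (1+0.088)^2 = 67486.18252
Total PV = 36159.84537 + 67486.18252 = 103646.02789

$103646.03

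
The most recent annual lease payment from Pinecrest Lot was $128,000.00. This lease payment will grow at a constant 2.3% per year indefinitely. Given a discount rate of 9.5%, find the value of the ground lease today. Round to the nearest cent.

$1818666.67

D₁ = D₀ × (1 + g) = $128,000.00 × 1.023 = $130,944.0000
Growing perpetuity: P = D₁ / (r − g) = $130,944.0000 / (0.095 − 0.023) = $1,818,666.67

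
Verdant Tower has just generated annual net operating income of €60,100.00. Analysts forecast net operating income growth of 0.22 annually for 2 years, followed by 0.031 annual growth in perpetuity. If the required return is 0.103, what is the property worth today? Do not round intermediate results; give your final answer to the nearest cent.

€1192858.16

D_1 = 73322.00000
D_2 = 89452.84000
Terminal value at year 2: TV = D_2×(1+g_2)/(r−g_2) = 92225.87804/0.072 = 1280914.97278
P_0 = D_1/(1+r)^1 + D_2/(1+r)^2 + TV/(1+r)^2
    = 66475.06800 + 73526.36714 + 1052856.72947 = 1192858.16460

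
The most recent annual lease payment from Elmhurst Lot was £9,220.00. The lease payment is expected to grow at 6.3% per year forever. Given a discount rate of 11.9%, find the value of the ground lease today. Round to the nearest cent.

D₁ = D₀ × (1 + g) = £9,220.00 × 1.063 = £9,800.8600
Growing perpetuity: P = D₁ / (r − g) = £9,800.8600 / (0.119 − 0.063) = £175,015.36

£175015.36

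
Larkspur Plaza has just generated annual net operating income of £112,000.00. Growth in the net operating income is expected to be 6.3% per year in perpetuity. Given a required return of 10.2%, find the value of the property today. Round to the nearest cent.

£3052717.95

D₁ = D₀ × (1 + g) = £112,000.00 × 1.063 = £119,056.0000
Growing perpetuity: P = D₁ / (r − g) = £119,056.0000 / (0.102 − 0.063) = £3,052,717.95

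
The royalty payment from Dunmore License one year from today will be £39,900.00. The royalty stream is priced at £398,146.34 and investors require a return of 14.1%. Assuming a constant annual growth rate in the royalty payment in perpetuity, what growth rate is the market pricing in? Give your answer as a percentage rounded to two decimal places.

P = D₁/(r−g) ⇒ g = r − D₁/P = 0.141 − £39,900.00/£398,146.34 = 0.040786

4.08%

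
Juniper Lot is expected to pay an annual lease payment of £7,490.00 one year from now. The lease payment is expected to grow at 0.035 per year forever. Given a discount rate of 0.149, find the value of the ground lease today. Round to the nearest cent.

Growing perpetuity: P = D₁ / (r − g) = £7,490.0000 / (0.149 − 0.035) = £65,701.75

£65701.75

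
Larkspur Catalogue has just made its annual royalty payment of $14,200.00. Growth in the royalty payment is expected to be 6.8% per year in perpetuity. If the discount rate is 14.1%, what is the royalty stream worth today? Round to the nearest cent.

D₁ = D₀ × (1 + g) = $14,200.00 × 1.068 = $15,165.6000
Growing perpetuity: P = D₁ / (r − g) = $15,165.6000 / (0.141 − 0.068) = $207,747.95

$207747.95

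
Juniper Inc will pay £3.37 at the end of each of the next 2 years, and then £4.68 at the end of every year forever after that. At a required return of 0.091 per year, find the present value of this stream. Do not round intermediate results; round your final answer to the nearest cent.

PV of 2-year annuity: £3.37 × [1 − (1+0.091)^−2] / 0.091 = 5.92017
Perpetuity value at year 2: £4.68 / 0.091 = 51.42857
PV of perpetuity: 51.42857 / (1+0.091)^2 = 43.20708
Total PV = 5.92017 + 43.20708 = 49.12726

£49.13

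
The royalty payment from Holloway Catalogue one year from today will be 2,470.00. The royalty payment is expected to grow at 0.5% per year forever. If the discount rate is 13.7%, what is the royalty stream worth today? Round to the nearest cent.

18712.12

Growing perpetuity: P = D₁ / (r − g) = 2,470.0000 / (0.137 − 0.005) = 18,712.12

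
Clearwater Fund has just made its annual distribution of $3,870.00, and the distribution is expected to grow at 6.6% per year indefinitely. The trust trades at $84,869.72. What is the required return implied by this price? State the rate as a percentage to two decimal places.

D₁ = $3,870.00 × 1.066 = $4,125.4200
P = D₁/(r − g) ⇒ r = D₁/P + g = $4,125.4200/$84,869.72 + 0.066 = 0.048609 + 0.066 = 0.114609

11.46%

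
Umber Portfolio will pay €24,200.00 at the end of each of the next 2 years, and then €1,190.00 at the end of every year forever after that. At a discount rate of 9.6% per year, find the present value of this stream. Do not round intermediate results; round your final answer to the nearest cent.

PV of 2-year annuity: €24,200.00 × [1 − (1+0.096)^−2] / 0.096 = 42226.54377
Perpetuity value at year 2: €1,190.00 / 0.096 = 12395.83333
PV of perpetuity: 12395.83333 / (1+0.096)^2 = 10319.40411
Total PV = 42226.54377 + 10319.40411 = 52545.94788

€52545.95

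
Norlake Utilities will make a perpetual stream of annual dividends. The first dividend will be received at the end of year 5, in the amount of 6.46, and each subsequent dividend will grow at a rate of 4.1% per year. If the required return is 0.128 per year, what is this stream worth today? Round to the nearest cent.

Value at end of year 4: C₁ / (r − g) = 6.46 / (0.128 − 0.041) = 74.2529
Discount to today: PV = 74.2529 / (1 + 0.128)^4 = 74.2529 / 1.618961 = 45.86

45.86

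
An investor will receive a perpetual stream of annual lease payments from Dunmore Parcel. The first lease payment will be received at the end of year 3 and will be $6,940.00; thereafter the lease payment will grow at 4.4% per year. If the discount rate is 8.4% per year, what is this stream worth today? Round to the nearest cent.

Value at end of year 2: C₁ / (r − g) = $6,940.00 / (0.084 − 0.044) = $173,500.0000
Discount to today: PV = $173,500.0000 / (1 + 0.084)^2 = $173,500.0000 / 1.175056 = $147,652.54

$147652.54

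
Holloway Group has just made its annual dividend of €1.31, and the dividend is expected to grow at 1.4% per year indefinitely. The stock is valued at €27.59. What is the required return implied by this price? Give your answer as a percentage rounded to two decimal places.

6.21%

D₁ = €1.31 × 1.014 = €1.3283
P = D₁/(r − g) ⇒ r = D₁/P + g = €1.3283/€27.59 + 0.014 = 0.048146 + 0.014 = 0.062146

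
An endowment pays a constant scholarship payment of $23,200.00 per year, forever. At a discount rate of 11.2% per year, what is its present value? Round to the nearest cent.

$207142.86

Level perpetuity: PV = C / r = $23,200.00 / 0.112 = $207,142.86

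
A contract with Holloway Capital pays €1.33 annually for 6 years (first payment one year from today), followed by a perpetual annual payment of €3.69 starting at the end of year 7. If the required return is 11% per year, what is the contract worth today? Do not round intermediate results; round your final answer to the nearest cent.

€23.56

PV of 6-year annuity: €1.33 × [1 − (1+0.11)^−6] / 0.11 = 5.62662
Perpetuity value at year 6: €3.69 / 0.11 = 33.54545
PV of perpetuity: 33.54545 / (1+0.11)^6 = 17.93477
Total PV = 5.62662 + 17.93477 = 23.56139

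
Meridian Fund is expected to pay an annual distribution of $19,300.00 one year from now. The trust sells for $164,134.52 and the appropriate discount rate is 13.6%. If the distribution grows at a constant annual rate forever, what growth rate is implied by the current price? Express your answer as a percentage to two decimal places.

P = D₁/(r−g) ⇒ g = r − D₁/P = 0.136 − $19,300.00/$164,134.52 = 0.018414

1.84%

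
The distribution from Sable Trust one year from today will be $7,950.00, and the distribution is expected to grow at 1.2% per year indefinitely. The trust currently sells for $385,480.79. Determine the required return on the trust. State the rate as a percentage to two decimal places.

3.26%

P = D₁/(r − g) ⇒ r = D₁/P + g = $7,950.0000/$385,480.79 + 0.012 = 0.020624 + 0.012 = 0.032624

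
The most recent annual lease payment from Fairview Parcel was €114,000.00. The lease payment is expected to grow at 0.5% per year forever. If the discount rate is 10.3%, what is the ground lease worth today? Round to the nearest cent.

€1169081.63

D₁ = D₀ × (1 + g) = €114,000.00 × 1.005 = €114,570.0000
Growing perpetuity: P = D₁ / (r − g) = €114,570.0000 / (0.103 − 0.005) = €1,169,081.63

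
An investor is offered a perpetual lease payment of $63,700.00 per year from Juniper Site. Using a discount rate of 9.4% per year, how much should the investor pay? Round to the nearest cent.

Level perpetuity: PV = C / r = $63,700.00 / 0.094 = $677,659.57

$677659.57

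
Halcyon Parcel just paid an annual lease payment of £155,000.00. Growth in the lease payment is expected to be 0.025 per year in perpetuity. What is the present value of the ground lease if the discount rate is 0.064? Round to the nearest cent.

£4073717.95

D₁ = D₀ × (1 + g) = £155,000.00 × 1.025 = £158,875.0000
Growing perpetuity: P = D₁ / (r − g) = £158,875.0000 / (0.064 − 0.025) = £4,073,717.95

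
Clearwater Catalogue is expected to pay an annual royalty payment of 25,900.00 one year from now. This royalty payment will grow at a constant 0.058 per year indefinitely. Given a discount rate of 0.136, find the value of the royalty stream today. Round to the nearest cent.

332051.28

Growing perpetuity: P = D₁ / (r − g) = 25,900.0000 / (0.136 − 0.058) = 332,051.28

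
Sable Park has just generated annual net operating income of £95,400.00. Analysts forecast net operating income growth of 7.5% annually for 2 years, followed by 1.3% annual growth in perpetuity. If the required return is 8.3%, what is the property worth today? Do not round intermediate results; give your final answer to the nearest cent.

£1548944.40

D_1 = 102555.00000
D_2 = 110246.62500
Terminal value at year 2: TV = D_2×(1+g_2)/(r−g_2) = 111679.83112/0.07 = 1595426.15893
P_0 = D_1/(1+r)^1 + D_2/(1+r)^2 + TV/(1+r)^2
    = 94695.29086 + 93995.78733 + 1360253.32229 = 1548944.40047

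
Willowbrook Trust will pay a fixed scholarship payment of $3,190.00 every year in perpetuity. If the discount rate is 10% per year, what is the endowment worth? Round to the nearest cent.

Level perpetuity: PV = C / r = $3,190.00 / 0.1 = $31,900.00

$31900.00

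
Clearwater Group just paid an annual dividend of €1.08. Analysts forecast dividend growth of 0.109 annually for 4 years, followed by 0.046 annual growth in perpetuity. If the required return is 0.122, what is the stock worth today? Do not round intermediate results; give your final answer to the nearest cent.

D_1 = 1.19772
D_2 = 1.32827
D_3 = 1.47305
D_4 = 1.63362
Terminal value at year 4: TV = D_4×(1+g_2)/(r−g_2) = 1.70876/0.076 = 22.48371
P_0 = D_1/(1+r)^1 + D_2/(1+r)^2 + D_3/(1+r)^3 + D_4/(1+r)^4 + TV/(1+r)^4
    = 1.06749 + 1.05512 + 1.04289 + 1.03081 + 14.18720 = 18.38350

€18.38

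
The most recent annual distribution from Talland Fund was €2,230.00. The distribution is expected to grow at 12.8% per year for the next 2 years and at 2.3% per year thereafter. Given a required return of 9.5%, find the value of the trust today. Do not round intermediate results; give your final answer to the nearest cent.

€38286.76

D_1 = 2515.44000
D_2 = 2837.41632
Terminal value at year 2: TV = D_2×(1+g_2)/(r−g_2) = 2902.67690/0.072 = 40314.95688
P_0 = D_1/(1+r)^1 + D_2/(1+r)^2 + TV/(1+r)^2
    = 2297.20548 + 2366.43633 + 33623.11618 = 38286.75799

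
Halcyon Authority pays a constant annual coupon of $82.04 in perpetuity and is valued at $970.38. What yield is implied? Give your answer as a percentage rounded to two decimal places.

P = C/r ⇒ r = C/P = $82.04/$970.38 = 0.084544

8.45%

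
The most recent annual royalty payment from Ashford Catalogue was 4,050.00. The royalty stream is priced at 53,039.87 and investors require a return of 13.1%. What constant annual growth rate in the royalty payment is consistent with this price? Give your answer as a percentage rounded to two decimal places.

P = D₀(1+g)/(r−g) ⇒ P(r−g) = D₀(1+g) ⇒ g(P+D₀) = P·r − D₀
g = (P·r − D₀)/(P + D₀) = (53,039.87×0.131 − 4,050.00) / (53,039.87 + 4,050.00) = 0.050766

5.08%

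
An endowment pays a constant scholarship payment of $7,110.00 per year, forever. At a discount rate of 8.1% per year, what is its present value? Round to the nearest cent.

Level perpetuity: PV = C / r = $7,110.00 / 0.081 = $87,777.78

$87777.78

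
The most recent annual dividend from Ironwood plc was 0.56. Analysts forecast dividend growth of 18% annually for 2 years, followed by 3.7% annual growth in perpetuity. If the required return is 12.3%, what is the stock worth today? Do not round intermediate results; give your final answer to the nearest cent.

8.66

D_1 = 0.66080
D_2 = 0.77974
Terminal value at year 2: TV = D_2×(1+g_2)/(r−g_2) = 0.80859/0.086 = 9.40226
P_0 = D_1/(1+r)^1 + D_2/(1+r)^2 + TV/(1+r)^2
    = 0.58842 + 0.61829 + 7.45543 = 8.66215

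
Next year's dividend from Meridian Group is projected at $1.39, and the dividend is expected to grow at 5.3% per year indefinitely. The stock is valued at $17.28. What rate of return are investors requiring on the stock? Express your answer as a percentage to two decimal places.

P = D₁/(r − g) ⇒ r = D₁/P + g = $1.3900/$17.28 + 0.053 = 0.080440 + 0.053 = 0.133440

13.34%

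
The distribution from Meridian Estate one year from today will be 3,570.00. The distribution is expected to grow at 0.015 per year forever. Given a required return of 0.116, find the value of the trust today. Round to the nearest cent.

35346.53

Growing perpetuity: P = D₁ / (r − g) = 3,570.0000 / (0.116 − 0.015) = 35,346.53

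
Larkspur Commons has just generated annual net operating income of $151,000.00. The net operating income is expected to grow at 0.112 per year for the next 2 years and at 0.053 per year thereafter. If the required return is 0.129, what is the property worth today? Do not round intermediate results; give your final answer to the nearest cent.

D_1 = 167912.00000
D_2 = 186718.14400
Terminal value at year 2: TV = D_2×(1+g_2)/(r−g_2) = 196614.20563/0.076 = 2587029.02147
P_0 = D_1/(1+r)^1 + D_2/(1+r)^2 + TV/(1+r)^2
    = 148726.30647 + 146486.84924 + 2029613.84537 = 2324827.00107

$2324827.00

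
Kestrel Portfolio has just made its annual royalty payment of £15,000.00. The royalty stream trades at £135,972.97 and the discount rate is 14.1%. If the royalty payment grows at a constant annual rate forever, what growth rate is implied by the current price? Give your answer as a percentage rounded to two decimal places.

2.76%

P = D₀(1+g)/(r−g) ⇒ P(r−g) = D₀(1+g) ⇒ g(P+D₀) = P·r − D₀
g = (P·r − D₀)/(P + D₀) = (£135,972.97×0.141 − £15,000.00) / (£135,972.97 + £15,000.00) = 0.027635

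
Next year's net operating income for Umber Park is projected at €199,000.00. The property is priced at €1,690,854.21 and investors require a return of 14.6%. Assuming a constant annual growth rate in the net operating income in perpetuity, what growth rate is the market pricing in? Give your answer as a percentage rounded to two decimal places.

P = D₁/(r−g) ⇒ g = r − D₁/P = 0.146 − €199,000.00/€1,690,854.21 = 0.028308

2.83%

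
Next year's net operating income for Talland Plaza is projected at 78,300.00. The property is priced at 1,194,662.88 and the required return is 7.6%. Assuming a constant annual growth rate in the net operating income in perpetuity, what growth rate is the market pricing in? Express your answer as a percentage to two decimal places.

P = D₁/(r−g) ⇒ g = r − D₁/P = 0.076 − 78,300.00/1,194,662.88 = 0.010458

1.05%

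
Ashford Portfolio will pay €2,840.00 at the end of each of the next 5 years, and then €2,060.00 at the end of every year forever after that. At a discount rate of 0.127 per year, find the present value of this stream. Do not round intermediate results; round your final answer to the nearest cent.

€18984.11

PV of 5-year annuity: €2,840.00 × [1 − (1+0.127)^−5] / 0.127 = 10062.48999
Perpetuity value at year 5: €2,060.00 / 0.127 = 16220.47244
PV of perpetuity: 16220.47244 / (1+0.127)^5 = 8921.62406
Total PV = 10062.48999 + 8921.62406 = 18984.11406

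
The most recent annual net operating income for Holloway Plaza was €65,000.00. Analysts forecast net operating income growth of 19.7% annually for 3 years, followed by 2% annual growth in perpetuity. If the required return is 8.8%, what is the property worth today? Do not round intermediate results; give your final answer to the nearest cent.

€1535122.32

D_1 = 77805.00000
D_2 = 93132.58500
D_3 = 111479.70425
Terminal value at year 3: TV = D_3×(1+g_2)/(r−g_2) = 113709.29833/0.068 = 1672195.56368
P_0 = D_1/(1+r)^1 + D_2/(1+r)^2 + D_3/(1+r)^3 + TV/(1+r)^3
    = 71511.94853 + 78676.28896 + 86558.38041 + 1298375.70616 = 1535122.32406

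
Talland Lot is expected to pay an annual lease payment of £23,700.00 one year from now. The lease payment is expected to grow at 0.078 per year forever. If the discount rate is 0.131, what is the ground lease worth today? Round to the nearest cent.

£447169.81

Growing perpetuity: P = D₁ / (r − g) = £23,700.0000 / (0.131 − 0.078) = £447,169.81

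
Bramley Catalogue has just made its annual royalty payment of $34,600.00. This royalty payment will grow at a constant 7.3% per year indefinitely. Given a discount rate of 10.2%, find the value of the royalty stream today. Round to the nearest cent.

$1280200.00

D₁ = D₀ × (1 + g) = $34,600.00 × 1.073 = $37,125.8000
Growing perpetuity: P = D₁ / (r − g) = $37,125.8000 / (0.102 − 0.073) = $1,280,200.00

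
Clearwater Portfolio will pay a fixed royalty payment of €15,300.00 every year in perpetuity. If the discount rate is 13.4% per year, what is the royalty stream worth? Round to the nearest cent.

Level perpetuity: PV = C / r = €15,300.00 / 0.134 = €114,179.10

€114179.10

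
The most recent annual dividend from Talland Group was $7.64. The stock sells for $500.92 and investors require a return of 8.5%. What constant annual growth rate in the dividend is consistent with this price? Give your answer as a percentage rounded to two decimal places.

6.87%

P = D₀(1+g)/(r−g) ⇒ P(r−g) = D₀(1+g) ⇒ g(P+D₀) = P·r − D₀
g = (P·r − D₀)/(P + D₀) = ($500.92×0.085 − $7.64) / ($500.92 + $7.64) = 0.068700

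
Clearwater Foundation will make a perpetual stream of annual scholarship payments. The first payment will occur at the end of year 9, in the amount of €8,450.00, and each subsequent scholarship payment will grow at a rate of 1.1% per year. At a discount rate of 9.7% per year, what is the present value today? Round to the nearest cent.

Value at end of year 8: C₁ / (r − g) = €8,450.00 / (0.097 − 0.011) = €98,255.8140
Discount to today: PV = €98,255.8140 / (1 + 0.097)^8 = €98,255.8140 / 2.097264 = €46,849.53

€46849.53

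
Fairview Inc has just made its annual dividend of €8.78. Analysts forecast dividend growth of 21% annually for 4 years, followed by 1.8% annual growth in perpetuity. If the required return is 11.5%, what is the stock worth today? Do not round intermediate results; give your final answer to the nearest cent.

D_1 = 10.62380
D_2 = 12.85480
D_3 = 15.55431
D_4 = 18.82071
Terminal value at year 4: TV = D_4×(1+g_2)/(r−g_2) = 19.15948/0.097 = 197.52044
P_0 = D_1/(1+r)^1 + D_2/(1+r)^2 + D_3/(1+r)^3 + D_4/(1+r)^4 + TV/(1+r)^4
    = 9.52807 + 10.33988 + 11.22086 + 12.17689 + 127.79462 = 171.06032

€171.06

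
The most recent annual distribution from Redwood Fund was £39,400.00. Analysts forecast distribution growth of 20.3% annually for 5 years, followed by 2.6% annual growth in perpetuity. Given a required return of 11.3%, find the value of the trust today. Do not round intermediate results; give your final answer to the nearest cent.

£935716.38

D_1 = 47398.20000
D_2 = 57020.03460
D_3 = 68595.10162
D_4 = 82519.90725
D_5 = 99271.44843
Terminal value at year 5: TV = D_5×(1+g_2)/(r−g_2) = 101852.50608/0.087 = 1170718.46075
P_0 = D_1/(1+r)^1 + D_2/(1+r)^2 + D_3/(1+r)^3 + D_4/(1+r)^4 + D_5/(1+r)^5 + TV/(1+r)^5
    = 42585.98383 + 46029.59438 + 49751.66401 + 53774.70961 + 58123.06888 + 685451.36404 = 935716.38475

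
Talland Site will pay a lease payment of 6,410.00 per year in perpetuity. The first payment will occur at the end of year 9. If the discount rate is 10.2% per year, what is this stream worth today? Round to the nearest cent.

28893.83

Value at end of year 8: C / r = 6,410.00 / 0.102 = 62,843.1373
Discount to today: PV = 62,843.1373 / (1 + 0.102)^8 = 62,843.1373 / 2.174967 = 28,893.83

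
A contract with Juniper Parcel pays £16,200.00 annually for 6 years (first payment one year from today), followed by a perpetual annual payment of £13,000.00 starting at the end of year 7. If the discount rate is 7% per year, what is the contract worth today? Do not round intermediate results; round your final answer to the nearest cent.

PV of 6-year annuity: £16,200.00 × [1 − (1+0.07)^−6] / 0.07 = 77217.94249
Perpetuity value at year 6: £13,000.00 / 0.07 = 185714.28571
PV of perpetuity: 185714.28571 / (1+0.07)^6 = 123749.27014
Total PV = 77217.94249 + 123749.27014 = 200967.21263

£200967.21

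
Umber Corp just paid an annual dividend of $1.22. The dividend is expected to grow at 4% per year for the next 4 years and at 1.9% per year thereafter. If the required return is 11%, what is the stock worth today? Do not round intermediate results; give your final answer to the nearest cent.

D_1 = 1.26880
D_2 = 1.31955
D_3 = 1.37233
D_4 = 1.42723
Terminal value at year 4: TV = D_4×(1+g_2)/(r−g_2) = 1.45434/0.091 = 15.98181
P_0 = D_1/(1+r)^1 + D_2/(1+r)^2 + D_3/(1+r)^3 + D_4/(1+r)^4 + TV/(1+r)^4
    = 1.14306 + 1.07098 + 1.00344 + 0.94016 + 10.52771 = 14.68535

$14.69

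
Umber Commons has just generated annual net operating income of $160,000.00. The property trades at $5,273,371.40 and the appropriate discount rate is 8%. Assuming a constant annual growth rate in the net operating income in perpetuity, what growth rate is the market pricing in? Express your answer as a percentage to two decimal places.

P = D₀(1+g)/(r−g) ⇒ P(r−g) = D₀(1+g) ⇒ g(P+D₀) = P·r − D₀
g = (P·r − D₀)/(P + D₀) = ($5,273,371.40×0.08 − $160,000.00) / ($5,273,371.40 + $160,000.00) = 0.048197

4.82%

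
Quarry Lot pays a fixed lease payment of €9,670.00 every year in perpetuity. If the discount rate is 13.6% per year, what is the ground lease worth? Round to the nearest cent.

Level perpetuity: PV = C / r = €9,670.00 / 0.136 = €71,102.94

€71102.94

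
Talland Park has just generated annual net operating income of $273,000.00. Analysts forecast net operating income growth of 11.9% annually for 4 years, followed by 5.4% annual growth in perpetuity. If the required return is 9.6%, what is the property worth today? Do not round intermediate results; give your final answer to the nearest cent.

D_1 = 305487.00000
D_2 = 341839.95300
D_3 = 382518.90741
D_4 = 428038.65739
Terminal value at year 4: TV = D_4×(1+g_2)/(r−g_2) = 451152.74489/0.042 = 10741732.02113
P_0 = D_1/(1+r)^1 + D_2/(1+r)^2 + D_3/(1+r)^3 + D_4/(1+r)^4 + TV/(1+r)^4
    = 278729.01460 + 284578.25487 + 290550.24379 + 296647.55730 + 7444441.08091 = 8594946.15147

$8594946.15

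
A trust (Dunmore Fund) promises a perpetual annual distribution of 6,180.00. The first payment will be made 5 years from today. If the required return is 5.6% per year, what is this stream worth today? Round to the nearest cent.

Value at end of year 4: C / r = 6,180.00 / 0.056 = 110,357.1429
Discount to today: PV = 110,357.1429 / (1 + 0.056)^4 = 110,357.1429 / 1.243528 = 88,745.18

88745.18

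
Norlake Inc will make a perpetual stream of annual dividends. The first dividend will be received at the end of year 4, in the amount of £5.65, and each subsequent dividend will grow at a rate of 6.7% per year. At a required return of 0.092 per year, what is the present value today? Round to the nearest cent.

Value at end of year 3: C₁ / (r − g) = £5.65 / (0.092 − 0.067) = £226.0000
Discount to today: PV = £226.0000 / (1 + 0.092)^3 = £226.0000 / 1.302171 = £173.56

£173.56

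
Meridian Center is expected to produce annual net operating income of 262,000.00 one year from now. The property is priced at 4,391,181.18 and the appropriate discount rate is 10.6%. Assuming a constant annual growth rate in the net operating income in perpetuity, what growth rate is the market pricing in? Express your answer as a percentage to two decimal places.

P = D₁/(r−g) ⇒ g = r − D₁/P = 0.106 − 262,000.00/4,391,181.18 = 0.046335

4.63%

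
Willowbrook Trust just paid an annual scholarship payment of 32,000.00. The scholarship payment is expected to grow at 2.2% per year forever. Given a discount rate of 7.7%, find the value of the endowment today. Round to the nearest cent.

594618.18

D₁ = D₀ × (1 + g) = 32,000.00 × 1.022 = 32,704.0000
Growing perpetuity: P = D₁ / (r − g) = 32,704.0000 / (0.077 − 0.022) = 594,618.18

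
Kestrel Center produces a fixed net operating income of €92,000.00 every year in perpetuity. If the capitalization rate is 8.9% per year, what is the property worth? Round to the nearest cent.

€1033707.87

Level perpetuity: PV = C / r = €92,000.00 / 0.089 = €1,033,707.87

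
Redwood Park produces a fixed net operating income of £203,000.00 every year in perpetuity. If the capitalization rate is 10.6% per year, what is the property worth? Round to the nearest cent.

£1915094.34

Level perpetuity: PV = C / r = £203,000.00 / 0.106 = £1,915,094.34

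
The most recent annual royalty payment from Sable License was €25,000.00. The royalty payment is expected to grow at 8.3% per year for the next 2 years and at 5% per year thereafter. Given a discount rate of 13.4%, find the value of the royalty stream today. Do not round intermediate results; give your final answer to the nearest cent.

D_1 = 27075.00000
D_2 = 29322.22500
Terminal value at year 2: TV = D_2×(1+g_2)/(r−g_2) = 30788.33625/0.084 = 366527.81250
P_0 = D_1/(1+r)^1 + D_2/(1+r)^2 + TV/(1+r)^2
    = 23875.66138 + 22801.88825 + 285023.60306 = 331701.15268

€331701.15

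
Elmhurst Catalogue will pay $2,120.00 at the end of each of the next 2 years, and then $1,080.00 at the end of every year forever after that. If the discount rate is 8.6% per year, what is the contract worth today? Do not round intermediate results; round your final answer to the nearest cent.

$14397.59

PV of 2-year annuity: $2,120.00 × [1 − (1+0.086)^−2] / 0.086 = 3749.64812
Perpetuity value at year 2: $1,080.00 / 0.086 = 12558.13953
PV of perpetuity: 12558.13953 / (1+0.086)^2 = 10647.94143
Total PV = 3749.64812 + 10647.94143 = 14397.58956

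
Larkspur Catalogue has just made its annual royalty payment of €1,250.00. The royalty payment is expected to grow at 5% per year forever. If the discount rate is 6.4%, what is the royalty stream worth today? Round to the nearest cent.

D₁ = D₀ × (1 + g) = €1,250.00 × 1.05 = €1,312.5000
Growing perpetuity: P = D₁ / (r − g) = €1,312.5000 / (0.064 − 0.05) = €93,750.00

€93750.00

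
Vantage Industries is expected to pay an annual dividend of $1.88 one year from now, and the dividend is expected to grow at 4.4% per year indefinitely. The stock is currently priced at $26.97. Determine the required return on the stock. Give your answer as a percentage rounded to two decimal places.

11.37%

P = D₁/(r − g) ⇒ r = D₁/P + g = $1.8800/$26.97 + 0.044 = 0.069707 + 0.044 = 0.113707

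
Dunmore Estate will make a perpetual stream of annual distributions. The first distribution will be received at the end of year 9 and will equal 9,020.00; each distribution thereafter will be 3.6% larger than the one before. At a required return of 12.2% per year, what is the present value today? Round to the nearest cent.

Value at end of year 8: C₁ / (r − g) = 9,020.00 / (0.122 − 0.036) = 104,883.7209
Discount to today: PV = 104,883.7209 / (1 + 0.122)^8 = 104,883.7209 / 2.511556 = 41,760.46

41760.46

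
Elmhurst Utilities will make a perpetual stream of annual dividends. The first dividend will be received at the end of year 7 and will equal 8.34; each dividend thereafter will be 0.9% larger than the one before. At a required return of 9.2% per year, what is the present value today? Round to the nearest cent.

Value at end of year 6: C₁ / (r − g) = 8.34 / (0.092 − 0.009) = 100.4819
Discount to today: PV = 100.4819 / (1 + 0.092)^6 = 100.4819 / 1.695649 = 59.26

59.26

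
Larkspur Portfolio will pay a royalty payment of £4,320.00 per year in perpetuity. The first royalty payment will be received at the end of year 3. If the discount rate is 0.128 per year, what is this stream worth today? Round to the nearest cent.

Value at end of year 2: C / r = £4,320.00 / 0.128 = £33,750.0000
Discount to today: PV = £33,750.0000 / (1 + 0.128)^2 = £33,750.0000 / 1.272384 = £26,525.01

£26525.01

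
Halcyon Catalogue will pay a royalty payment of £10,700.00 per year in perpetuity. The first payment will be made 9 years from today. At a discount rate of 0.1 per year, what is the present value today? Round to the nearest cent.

Value at end of year 8: C / r = £10,700.00 / 0.1 = £107,000.0000
Discount to today: PV = £107,000.0000 / (1 + 0.1)^8 = £107,000.0000 / 2.143589 = £49,916.29

£49916.29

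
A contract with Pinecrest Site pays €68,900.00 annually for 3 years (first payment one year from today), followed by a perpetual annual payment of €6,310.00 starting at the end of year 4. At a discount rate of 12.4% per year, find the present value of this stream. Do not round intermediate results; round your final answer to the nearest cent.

PV of 3-year annuity: €68,900.00 × [1 − (1+0.124)^−3] / 0.124 = 164355.29279
Perpetuity value at year 3: €6,310.00 / 0.124 = 50887.09677
PV of perpetuity: 50887.09677 / (1+0.124)^3 = 35835.10987
Total PV = 164355.29279 + 35835.10987 = 200190.40266

€200190.40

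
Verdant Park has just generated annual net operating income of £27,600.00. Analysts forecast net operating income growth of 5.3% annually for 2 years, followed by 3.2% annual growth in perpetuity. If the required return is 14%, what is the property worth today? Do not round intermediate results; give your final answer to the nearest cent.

D_1 = 29062.80000
D_2 = 30603.12840
Terminal value at year 2: TV = D_2×(1+g_2)/(r−g_2) = 31582.42851/0.108 = 292429.89360
P_0 = D_1/(1+r)^1 + D_2/(1+r)^2 + TV/(1+r)^2
    = 25493.68421 + 23548.11357 + 225015.30748 = 274057.10526

£274057.11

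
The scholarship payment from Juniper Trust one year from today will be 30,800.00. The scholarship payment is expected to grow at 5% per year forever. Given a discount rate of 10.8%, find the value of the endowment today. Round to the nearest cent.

Growing perpetuity: P = D₁ / (r − g) = 30,800.0000 / (0.108 − 0.05) = 531,034.48

531034.48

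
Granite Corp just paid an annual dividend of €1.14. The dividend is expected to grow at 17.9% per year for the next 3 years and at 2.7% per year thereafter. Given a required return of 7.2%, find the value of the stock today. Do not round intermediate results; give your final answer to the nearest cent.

€38.76

D_1 = 1.34406
D_2 = 1.58465
D_3 = 1.86830
Terminal value at year 3: TV = D_3×(1+g_2)/(r−g_2) = 1.91874/0.045 = 42.63872
P_0 = D_1/(1+r)^1 + D_2/(1+r)^2 + D_3/(1+r)^3 + TV/(1+r)^3
    = 1.25379 + 1.37893 + 1.51657 + 34.61145 = 38.76074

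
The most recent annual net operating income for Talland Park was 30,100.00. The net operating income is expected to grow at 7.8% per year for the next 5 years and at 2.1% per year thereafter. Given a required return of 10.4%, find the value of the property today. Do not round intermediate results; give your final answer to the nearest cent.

D_1 = 32447.80000
D_2 = 34978.72840
D_3 = 37707.06922
D_4 = 40648.22061
D_5 = 43818.78182
Terminal value at year 5: TV = D_5×(1+g_2)/(r−g_2) = 44738.97624/0.083 = 539023.81012
P_0 = D_1/(1+r)^1 + D_2/(1+r)^2 + D_3/(1+r)^3 + D_4/(1+r)^4 + D_5/(1+r)^5 + TV/(1+r)^5
    = 29391.12319 + 28698.94094 + 28023.06008 + 27363.09671 + 26718.67596 + 328671.90544 = 468866.80232

468866.80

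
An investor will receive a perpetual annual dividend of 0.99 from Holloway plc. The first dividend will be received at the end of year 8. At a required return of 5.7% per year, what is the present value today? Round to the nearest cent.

11.78

Value at end of year 7: C / r = 0.99 / 0.057 = 17.3684
Discount to today: PV = 17.3684 / (1 + 0.057)^7 = 17.3684 / 1.474093 = 11.78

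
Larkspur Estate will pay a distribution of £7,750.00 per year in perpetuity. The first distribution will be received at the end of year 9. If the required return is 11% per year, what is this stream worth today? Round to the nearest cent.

Value at end of year 8: C / r = £7,750.00 / 0.11 = £70,454.5455
Discount to today: PV = £70,454.5455 / (1 + 0.11)^8 = £70,454.5455 / 2.304538 = £30,572.09

£30572.09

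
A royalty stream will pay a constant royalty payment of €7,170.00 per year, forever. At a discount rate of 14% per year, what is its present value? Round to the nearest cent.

€51214.29

Level perpetuity: PV = C / r = €7,170.00 / 0.14 = €51,214.29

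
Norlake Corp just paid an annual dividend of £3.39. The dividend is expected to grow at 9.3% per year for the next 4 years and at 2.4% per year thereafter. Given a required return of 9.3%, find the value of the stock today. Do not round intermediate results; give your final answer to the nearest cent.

£63.87

D_1 = 3.70527
D_2 = 4.04986
D_3 = 4.42650
D_4 = 4.83816
Terminal value at year 4: TV = D_4×(1+g_2)/(r−g_2) = 4.95428/0.069 = 71.80112
P_0 = D_1/(1+r)^1 + D_2/(1+r)^2 + D_3/(1+r)^3 + D_4/(1+r)^4 + TV/(1+r)^4
    = 3.39000 + 3.39000 + 3.39000 + 3.39000 + 50.30957 = 63.86957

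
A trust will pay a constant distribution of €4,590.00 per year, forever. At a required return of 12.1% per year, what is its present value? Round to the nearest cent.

€37933.88

Level perpetuity: PV = C / r = €4,590.00 / 0.121 = €37,933.88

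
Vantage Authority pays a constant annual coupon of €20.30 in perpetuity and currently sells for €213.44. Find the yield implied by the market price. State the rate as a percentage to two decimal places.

P = C/r ⇒ r = C/P = €20.30/€213.44 = 0.095109

9.51%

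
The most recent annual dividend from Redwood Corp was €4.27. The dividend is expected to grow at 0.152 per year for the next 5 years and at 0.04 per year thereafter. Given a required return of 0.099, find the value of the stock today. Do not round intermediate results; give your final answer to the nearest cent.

€119.90

D_1 = 4.91904
D_2 = 5.66673
D_3 = 6.52808
D_4 = 7.52035
D_5 = 8.66344
Terminal value at year 5: TV = D_5×(1+g_2)/(r−g_2) = 9.00998/0.059 = 152.71145
P_0 = D_1/(1+r)^1 + D_2/(1+r)^2 + D_3/(1+r)^3 + D_4/(1+r)^4 + D_5/(1+r)^5 + TV/(1+r)^5
    = 4.47592 + 4.69178 + 4.91804 + 5.15522 + 5.40383 + 95.25398 = 119.89877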